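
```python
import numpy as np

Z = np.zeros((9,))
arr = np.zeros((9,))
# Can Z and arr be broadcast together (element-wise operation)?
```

Yes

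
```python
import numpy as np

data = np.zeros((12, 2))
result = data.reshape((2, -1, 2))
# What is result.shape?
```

(2, 6, 2)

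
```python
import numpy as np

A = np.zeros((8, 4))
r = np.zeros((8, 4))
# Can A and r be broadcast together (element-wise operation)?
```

Yes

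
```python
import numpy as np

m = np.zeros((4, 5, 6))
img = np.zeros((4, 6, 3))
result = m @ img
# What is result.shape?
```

(4, 5, 3)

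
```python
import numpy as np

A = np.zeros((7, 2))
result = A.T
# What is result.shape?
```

(2, 7)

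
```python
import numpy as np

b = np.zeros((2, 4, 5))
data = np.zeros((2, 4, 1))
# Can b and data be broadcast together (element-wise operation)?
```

Yes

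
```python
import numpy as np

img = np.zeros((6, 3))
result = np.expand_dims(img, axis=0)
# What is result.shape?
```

(1, 6, 3)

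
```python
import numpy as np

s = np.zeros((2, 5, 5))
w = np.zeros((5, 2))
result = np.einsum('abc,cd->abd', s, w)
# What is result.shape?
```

(2, 5, 2)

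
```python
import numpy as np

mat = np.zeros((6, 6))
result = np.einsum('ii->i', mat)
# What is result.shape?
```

(6,)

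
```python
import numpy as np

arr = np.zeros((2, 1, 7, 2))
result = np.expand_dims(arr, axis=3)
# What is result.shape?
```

(2, 1, 7, 1, 2)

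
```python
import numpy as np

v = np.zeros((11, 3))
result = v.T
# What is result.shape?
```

(3, 11)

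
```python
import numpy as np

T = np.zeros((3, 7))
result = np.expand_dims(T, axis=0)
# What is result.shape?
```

(1, 3, 7)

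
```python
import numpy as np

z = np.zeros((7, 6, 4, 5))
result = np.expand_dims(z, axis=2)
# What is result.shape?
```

(7, 6, 1, 4, 5)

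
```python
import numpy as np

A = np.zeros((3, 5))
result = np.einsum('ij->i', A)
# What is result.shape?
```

(3,)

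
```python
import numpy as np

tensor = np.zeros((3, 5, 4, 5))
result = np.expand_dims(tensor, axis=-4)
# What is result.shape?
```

(3, 1, 5, 4, 5)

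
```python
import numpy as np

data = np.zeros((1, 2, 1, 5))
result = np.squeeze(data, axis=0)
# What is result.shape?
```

(2, 1, 5)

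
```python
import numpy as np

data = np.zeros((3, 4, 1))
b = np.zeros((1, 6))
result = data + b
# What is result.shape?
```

(3, 4, 6)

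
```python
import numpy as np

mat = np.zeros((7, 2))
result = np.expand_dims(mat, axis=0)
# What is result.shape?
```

(1, 7, 2)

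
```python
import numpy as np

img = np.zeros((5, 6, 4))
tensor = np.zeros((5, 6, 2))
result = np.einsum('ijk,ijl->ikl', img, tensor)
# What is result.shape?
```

(5, 4, 2)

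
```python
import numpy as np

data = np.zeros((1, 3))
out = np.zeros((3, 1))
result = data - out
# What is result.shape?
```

(3, 3)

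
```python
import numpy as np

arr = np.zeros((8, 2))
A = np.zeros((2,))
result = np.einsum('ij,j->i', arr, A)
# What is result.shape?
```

(8,)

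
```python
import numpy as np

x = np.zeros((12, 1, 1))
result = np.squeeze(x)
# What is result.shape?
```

(12,)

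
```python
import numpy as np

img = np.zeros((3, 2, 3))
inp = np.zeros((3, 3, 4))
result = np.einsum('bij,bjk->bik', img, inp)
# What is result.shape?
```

(3, 2, 4)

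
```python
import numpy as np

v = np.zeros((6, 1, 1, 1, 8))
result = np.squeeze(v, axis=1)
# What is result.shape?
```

(6, 1, 1, 8)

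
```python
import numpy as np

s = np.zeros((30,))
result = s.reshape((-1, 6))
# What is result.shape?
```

(5, 6)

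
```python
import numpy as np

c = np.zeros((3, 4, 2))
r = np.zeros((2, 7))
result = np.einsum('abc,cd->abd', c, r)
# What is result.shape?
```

(3, 4, 7)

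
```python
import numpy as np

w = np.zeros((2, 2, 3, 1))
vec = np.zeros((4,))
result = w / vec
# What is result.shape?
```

(2, 2, 3, 4)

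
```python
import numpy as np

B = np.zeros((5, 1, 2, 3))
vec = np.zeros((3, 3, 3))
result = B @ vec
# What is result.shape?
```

(5, 3, 2, 3)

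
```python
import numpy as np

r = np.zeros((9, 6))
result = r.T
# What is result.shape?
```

(6, 9)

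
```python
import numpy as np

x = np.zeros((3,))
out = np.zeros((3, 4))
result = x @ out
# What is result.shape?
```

(4,)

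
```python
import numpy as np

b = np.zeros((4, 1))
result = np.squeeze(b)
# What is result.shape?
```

(4,)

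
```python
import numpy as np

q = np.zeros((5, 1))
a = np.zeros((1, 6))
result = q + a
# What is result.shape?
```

(5, 6)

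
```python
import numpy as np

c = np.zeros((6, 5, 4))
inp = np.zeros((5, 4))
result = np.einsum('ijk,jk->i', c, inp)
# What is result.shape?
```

(6,)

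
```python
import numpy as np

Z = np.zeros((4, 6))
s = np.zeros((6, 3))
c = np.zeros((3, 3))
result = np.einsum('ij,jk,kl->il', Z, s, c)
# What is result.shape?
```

(4, 3)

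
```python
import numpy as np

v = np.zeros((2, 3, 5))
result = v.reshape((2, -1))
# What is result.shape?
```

(2, 15)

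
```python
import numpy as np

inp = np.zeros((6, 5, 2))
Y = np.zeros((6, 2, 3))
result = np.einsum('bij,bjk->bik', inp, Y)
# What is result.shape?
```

(6, 5, 3)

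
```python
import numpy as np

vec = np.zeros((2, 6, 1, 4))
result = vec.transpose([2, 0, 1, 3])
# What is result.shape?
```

(1, 2, 6, 4)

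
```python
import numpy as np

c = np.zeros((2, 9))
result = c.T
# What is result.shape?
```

(9, 2)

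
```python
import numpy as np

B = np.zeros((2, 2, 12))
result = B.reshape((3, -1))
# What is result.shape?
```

(3, 16)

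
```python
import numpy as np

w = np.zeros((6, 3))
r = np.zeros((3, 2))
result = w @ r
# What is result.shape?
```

(6, 2)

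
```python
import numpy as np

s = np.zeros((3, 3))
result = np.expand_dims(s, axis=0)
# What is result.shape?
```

(1, 3, 3)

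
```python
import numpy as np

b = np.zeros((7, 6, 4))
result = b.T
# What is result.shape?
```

(4, 6, 7)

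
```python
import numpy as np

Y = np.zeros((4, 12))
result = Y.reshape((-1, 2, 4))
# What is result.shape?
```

(6, 2, 4)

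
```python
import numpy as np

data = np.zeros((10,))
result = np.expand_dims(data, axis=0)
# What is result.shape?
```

(1, 10)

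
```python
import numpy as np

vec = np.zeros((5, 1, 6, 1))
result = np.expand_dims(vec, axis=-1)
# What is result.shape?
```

(5, 1, 6, 1, 1)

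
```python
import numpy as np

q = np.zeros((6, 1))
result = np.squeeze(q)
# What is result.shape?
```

(6,)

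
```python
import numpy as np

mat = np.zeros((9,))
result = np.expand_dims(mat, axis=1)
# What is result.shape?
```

(9, 1)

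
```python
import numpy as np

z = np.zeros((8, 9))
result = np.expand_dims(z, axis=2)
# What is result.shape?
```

(8, 9, 1)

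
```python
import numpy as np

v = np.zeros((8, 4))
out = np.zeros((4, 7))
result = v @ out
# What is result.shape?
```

(8, 7)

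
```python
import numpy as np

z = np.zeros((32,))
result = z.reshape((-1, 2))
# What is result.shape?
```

(16, 2)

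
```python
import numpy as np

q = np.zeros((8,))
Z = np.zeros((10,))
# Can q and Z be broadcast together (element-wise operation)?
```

No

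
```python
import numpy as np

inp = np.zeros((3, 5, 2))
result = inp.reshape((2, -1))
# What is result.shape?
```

(2, 15)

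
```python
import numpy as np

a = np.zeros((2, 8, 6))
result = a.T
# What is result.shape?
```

(6, 8, 2)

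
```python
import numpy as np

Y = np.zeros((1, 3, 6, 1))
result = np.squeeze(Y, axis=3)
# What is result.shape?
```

(1, 3, 6)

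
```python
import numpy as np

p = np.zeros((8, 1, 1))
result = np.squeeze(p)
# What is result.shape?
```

(8,)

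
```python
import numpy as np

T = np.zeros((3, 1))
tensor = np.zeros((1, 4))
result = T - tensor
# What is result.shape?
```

(3, 4)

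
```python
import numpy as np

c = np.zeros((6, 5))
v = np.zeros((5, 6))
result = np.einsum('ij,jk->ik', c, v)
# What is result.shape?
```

(6, 6)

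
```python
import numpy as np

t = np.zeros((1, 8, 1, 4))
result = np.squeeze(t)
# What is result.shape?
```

(8, 4)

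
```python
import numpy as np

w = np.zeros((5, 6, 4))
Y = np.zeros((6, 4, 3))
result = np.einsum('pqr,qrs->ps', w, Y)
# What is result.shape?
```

(5, 3)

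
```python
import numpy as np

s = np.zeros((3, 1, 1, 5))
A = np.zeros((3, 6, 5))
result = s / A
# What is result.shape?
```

(3, 3, 6, 5)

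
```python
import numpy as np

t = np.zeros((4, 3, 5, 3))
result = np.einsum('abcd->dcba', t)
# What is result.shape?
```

(3, 5, 3, 4)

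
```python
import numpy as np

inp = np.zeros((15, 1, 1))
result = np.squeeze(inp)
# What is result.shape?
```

(15,)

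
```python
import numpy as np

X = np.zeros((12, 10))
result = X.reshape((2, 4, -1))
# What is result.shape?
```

(2, 4, 15)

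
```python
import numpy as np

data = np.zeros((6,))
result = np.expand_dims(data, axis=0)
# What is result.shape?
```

(1, 6)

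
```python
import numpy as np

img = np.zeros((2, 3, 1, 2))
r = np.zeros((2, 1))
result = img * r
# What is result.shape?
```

(2, 3, 2, 2)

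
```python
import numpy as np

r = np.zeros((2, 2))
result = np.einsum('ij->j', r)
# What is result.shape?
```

(2,)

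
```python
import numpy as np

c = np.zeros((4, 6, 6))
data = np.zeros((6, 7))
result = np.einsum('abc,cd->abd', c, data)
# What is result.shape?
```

(4, 6, 7)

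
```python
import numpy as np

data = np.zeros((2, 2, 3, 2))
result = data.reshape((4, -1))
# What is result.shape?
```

(4, 6)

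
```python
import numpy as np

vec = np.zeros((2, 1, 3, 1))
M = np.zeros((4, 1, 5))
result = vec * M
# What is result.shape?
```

(2, 4, 3, 5)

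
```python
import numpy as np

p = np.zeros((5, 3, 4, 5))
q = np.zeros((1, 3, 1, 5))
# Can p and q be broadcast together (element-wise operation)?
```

Yes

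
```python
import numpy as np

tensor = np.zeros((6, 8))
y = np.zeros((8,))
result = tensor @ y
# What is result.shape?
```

(6,)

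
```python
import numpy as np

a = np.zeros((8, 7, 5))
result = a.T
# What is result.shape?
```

(5, 7, 8)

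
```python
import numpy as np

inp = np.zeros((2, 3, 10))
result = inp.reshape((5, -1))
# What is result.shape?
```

(5, 12)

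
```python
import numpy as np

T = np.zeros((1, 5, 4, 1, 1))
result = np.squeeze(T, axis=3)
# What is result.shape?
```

(1, 5, 4, 1)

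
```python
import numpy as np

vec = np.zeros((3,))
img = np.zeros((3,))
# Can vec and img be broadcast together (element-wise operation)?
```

Yes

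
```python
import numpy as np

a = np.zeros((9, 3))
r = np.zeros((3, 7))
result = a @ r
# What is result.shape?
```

(9, 7)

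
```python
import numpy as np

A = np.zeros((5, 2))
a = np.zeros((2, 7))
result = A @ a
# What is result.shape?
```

(5, 7)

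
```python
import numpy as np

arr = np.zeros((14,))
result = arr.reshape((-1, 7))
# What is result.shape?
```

(2, 7)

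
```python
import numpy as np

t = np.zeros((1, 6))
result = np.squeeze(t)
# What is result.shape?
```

(6,)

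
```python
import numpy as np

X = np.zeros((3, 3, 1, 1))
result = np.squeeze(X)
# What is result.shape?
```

(3, 3)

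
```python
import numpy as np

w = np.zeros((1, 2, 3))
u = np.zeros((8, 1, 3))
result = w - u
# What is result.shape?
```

(8, 2, 3)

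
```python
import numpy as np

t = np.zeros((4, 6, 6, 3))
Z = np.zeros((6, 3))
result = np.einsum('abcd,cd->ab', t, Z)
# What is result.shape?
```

(4, 6)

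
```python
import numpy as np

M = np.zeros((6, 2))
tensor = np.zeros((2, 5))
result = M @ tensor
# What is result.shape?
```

(6, 5)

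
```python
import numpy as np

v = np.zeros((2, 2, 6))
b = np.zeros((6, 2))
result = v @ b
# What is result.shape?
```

(2, 2, 2)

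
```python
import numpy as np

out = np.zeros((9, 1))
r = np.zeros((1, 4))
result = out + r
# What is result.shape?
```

(9, 4)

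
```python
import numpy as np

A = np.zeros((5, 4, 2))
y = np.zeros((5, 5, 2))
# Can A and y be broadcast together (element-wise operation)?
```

No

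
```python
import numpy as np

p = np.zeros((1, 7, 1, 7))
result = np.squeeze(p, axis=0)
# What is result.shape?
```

(7, 1, 7)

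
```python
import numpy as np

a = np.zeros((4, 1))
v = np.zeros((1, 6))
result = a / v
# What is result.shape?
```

(4, 6)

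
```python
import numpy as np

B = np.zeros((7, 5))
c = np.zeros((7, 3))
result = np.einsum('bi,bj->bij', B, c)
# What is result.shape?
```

(7, 5, 3)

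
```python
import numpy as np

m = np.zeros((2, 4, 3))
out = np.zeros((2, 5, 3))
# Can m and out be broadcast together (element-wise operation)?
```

No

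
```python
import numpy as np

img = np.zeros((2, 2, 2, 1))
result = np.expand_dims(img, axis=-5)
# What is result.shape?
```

(1, 2, 2, 2, 1)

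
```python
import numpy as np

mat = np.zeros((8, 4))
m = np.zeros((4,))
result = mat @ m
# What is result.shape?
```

(8,)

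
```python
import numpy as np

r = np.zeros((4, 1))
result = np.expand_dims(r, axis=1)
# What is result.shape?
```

(4, 1, 1)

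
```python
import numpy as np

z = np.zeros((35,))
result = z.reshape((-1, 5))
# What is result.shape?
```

(7, 5)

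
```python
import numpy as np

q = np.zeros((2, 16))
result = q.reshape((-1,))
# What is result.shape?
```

(32,)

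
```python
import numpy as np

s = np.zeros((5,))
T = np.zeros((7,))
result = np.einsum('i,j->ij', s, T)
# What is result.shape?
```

(5, 7)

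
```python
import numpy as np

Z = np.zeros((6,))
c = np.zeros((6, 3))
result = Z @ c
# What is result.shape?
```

(3,)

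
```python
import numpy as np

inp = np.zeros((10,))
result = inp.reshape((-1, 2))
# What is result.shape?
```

(5, 2)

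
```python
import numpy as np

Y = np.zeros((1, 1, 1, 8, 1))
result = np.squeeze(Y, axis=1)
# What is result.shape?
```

(1, 1, 8, 1)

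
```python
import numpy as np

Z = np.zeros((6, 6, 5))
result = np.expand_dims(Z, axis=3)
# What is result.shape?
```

(6, 6, 5, 1)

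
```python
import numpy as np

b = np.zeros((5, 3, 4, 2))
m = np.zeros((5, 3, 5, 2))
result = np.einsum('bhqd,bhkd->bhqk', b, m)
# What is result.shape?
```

(5, 3, 4, 5)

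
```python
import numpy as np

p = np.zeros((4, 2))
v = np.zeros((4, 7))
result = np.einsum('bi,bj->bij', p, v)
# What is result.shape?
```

(4, 2, 7)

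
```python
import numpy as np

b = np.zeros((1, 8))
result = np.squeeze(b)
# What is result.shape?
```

(8,)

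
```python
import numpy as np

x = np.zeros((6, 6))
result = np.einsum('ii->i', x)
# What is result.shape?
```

(6,)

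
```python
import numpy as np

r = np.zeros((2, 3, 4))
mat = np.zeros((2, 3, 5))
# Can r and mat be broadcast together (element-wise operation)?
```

No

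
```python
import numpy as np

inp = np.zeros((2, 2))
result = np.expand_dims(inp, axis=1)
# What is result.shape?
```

(2, 1, 2)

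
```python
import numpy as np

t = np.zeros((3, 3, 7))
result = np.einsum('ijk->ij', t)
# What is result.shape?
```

(3, 3)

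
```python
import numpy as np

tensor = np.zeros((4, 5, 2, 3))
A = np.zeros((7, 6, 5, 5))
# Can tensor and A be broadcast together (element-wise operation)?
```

No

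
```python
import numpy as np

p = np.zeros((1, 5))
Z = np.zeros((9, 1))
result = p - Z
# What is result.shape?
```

(9, 5)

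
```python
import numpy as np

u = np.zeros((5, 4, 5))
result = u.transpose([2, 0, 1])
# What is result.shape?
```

(5, 5, 4)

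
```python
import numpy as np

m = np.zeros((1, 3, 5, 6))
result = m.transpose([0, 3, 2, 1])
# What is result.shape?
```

(1, 6, 5, 3)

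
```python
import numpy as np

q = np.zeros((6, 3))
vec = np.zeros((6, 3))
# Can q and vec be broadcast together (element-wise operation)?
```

Yes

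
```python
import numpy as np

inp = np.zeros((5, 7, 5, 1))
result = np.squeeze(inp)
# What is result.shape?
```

(5, 7, 5)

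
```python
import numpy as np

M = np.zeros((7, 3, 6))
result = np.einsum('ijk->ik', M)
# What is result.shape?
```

(7, 6)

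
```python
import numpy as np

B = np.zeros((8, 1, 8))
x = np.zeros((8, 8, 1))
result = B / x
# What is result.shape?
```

(8, 8, 8)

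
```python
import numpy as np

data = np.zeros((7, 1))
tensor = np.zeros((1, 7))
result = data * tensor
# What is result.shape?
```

(7, 7)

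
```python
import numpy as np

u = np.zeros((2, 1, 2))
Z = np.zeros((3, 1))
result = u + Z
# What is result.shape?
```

(2, 3, 2)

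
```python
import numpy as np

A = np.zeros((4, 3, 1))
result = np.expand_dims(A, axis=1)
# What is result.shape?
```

(4, 1, 3, 1)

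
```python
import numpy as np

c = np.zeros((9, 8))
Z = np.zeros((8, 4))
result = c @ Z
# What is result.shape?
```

(9, 4)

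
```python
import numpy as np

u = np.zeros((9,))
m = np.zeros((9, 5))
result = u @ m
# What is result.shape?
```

(5,)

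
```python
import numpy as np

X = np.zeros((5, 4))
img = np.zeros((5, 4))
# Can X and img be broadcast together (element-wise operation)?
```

Yes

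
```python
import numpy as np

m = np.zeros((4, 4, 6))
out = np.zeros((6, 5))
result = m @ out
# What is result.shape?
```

(4, 4, 5)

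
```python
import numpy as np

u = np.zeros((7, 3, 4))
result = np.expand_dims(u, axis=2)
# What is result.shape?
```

(7, 3, 1, 4)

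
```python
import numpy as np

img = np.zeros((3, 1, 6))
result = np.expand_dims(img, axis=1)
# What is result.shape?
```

(3, 1, 1, 6)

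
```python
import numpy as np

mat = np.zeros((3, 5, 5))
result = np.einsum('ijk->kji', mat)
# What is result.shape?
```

(5, 5, 3)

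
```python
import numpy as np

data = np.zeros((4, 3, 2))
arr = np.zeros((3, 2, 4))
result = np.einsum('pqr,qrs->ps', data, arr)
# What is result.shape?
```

(4, 4)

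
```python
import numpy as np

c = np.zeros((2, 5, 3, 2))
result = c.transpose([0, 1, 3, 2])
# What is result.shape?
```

(2, 5, 2, 3)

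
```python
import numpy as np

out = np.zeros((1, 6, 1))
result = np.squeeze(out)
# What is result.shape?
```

(6,)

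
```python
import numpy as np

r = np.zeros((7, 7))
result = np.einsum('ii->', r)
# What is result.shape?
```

()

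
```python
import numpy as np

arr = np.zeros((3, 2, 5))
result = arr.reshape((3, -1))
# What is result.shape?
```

(3, 10)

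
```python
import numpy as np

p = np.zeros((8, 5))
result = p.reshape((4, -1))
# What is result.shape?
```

(4, 10)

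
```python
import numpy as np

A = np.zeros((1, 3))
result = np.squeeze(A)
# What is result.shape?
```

(3,)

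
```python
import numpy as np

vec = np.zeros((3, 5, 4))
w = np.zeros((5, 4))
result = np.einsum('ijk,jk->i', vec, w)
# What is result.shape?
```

(3,)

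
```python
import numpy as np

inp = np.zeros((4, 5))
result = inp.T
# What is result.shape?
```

(5, 4)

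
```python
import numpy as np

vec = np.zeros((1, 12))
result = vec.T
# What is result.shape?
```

(12, 1)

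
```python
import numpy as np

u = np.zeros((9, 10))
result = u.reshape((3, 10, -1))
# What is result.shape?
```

(3, 10, 3)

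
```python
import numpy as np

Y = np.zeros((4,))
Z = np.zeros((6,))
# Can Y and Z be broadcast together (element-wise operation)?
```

No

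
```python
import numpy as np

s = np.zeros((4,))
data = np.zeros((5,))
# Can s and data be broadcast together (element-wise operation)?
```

No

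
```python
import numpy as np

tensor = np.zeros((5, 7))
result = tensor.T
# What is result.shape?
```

(7, 5)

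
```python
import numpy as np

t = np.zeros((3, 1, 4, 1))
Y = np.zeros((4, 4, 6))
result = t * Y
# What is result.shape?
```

(3, 4, 4, 6)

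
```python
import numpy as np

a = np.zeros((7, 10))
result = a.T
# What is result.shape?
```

(10, 7)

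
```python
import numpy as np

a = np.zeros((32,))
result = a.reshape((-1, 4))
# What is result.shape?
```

(8, 4)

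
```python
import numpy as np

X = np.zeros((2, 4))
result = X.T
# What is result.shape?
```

(4, 2)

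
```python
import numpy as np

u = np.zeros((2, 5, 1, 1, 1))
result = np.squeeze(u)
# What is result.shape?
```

(2, 5)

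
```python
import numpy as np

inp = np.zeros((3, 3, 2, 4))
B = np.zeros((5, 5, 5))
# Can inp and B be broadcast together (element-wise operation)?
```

No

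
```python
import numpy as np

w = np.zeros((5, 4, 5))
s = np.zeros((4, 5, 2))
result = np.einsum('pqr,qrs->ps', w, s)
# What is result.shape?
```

(5, 2)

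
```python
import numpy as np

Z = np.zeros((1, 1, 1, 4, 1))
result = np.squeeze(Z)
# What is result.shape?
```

(4,)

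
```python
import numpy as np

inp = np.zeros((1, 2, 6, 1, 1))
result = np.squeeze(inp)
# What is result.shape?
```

(2, 6)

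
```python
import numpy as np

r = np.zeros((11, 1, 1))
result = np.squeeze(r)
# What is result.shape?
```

(11,)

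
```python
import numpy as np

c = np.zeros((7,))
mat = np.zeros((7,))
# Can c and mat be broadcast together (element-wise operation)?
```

Yes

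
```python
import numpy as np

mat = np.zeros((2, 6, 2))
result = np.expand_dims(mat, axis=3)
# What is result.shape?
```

(2, 6, 2, 1)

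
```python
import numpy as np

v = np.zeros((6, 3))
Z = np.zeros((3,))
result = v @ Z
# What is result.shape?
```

(6,)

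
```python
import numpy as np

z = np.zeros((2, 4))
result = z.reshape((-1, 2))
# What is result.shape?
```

(4, 2)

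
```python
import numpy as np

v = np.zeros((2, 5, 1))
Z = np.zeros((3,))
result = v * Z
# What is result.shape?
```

(2, 5, 3)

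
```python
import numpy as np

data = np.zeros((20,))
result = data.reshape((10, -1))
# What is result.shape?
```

(10, 2)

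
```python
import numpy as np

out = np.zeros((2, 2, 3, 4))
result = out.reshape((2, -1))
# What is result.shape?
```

(2, 24)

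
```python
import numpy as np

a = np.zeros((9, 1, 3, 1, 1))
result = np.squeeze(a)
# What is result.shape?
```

(9, 3)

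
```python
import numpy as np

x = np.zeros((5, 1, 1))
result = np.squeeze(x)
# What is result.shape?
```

(5,)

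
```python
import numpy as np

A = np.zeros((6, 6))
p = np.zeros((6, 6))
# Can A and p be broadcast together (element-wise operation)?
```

Yes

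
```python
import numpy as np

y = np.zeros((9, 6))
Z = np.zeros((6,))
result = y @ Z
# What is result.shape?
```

(9,)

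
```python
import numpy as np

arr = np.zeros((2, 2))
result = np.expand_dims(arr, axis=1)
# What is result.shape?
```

(2, 1, 2)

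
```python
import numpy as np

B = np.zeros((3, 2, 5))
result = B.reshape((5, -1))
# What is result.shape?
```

(5, 6)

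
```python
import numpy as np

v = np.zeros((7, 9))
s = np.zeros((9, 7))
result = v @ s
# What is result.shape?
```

(7, 7)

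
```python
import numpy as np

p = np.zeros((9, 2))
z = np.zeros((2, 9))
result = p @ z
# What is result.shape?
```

(9, 9)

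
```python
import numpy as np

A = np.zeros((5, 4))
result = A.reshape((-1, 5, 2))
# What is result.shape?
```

(2, 5, 2)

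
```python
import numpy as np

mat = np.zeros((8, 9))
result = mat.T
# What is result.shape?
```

(9, 8)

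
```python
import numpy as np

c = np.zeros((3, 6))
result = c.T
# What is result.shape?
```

(6, 3)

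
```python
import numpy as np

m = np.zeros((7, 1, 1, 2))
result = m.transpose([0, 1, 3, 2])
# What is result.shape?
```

(7, 1, 2, 1)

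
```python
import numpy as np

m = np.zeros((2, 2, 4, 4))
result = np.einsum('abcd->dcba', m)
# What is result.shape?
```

(4, 4, 2, 2)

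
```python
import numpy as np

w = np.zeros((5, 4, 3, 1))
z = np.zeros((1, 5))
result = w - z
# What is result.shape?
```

(5, 4, 3, 5)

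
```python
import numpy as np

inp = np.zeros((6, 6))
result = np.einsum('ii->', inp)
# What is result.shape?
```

()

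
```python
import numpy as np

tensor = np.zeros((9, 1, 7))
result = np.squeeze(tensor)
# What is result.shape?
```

(9, 7)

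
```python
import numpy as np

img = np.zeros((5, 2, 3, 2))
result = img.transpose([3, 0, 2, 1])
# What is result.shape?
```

(2, 5, 3, 2)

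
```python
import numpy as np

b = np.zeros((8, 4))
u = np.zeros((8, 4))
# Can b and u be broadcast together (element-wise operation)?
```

Yes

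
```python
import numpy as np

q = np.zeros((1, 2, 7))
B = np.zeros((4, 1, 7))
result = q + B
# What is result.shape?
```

(4, 2, 7)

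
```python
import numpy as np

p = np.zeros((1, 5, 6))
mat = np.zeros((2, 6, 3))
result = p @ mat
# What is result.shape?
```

(2, 5, 3)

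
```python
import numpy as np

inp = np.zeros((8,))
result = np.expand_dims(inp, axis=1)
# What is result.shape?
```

(8, 1)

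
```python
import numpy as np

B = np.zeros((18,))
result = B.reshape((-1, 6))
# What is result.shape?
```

(3, 6)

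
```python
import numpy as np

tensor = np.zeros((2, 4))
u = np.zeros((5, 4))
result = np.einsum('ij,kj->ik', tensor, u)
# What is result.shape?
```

(2, 5)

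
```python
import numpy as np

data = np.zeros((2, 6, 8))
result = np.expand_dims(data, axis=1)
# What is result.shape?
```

(2, 1, 6, 8)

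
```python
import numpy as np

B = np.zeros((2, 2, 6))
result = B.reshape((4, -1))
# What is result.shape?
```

(4, 6)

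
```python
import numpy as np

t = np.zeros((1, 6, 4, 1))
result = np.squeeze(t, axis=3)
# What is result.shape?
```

(1, 6, 4)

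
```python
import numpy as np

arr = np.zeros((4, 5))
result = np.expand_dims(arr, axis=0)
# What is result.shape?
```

(1, 4, 5)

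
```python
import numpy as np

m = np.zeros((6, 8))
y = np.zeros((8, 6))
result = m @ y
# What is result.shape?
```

(6, 6)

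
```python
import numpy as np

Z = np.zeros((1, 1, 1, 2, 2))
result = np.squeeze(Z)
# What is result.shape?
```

(2, 2)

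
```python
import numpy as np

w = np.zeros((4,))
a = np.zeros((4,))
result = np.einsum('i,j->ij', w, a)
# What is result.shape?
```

(4, 4)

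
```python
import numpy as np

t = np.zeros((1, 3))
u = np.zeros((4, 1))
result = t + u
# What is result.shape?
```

(4, 3)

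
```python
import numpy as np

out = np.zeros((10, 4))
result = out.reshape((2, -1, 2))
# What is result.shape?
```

(2, 10, 2)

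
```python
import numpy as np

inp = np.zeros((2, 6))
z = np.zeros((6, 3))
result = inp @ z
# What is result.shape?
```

(2, 3)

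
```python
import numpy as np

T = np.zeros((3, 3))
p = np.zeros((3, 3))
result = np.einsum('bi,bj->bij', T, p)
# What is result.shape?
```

(3, 3, 3)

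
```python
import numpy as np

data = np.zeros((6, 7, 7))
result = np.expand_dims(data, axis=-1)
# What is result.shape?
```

(6, 7, 7, 1)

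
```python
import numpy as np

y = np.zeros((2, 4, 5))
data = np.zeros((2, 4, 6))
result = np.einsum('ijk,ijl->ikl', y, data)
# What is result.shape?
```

(2, 5, 6)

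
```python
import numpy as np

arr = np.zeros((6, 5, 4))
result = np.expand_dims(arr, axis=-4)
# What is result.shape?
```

(1, 6, 5, 4)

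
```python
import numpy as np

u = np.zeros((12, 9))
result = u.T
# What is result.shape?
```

(9, 12)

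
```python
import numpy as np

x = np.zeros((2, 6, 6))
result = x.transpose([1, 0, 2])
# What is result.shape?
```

(6, 2, 6)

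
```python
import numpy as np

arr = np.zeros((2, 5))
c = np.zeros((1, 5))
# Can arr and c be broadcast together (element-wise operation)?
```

Yes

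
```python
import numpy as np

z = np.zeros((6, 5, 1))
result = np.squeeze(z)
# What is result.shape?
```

(6, 5)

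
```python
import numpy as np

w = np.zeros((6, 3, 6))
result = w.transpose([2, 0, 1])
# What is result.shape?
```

(6, 6, 3)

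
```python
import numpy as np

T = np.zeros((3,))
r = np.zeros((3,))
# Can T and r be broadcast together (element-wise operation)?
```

Yes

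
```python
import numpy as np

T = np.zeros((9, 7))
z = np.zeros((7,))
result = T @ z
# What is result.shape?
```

(9,)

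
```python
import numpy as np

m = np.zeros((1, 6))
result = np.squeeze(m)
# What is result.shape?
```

(6,)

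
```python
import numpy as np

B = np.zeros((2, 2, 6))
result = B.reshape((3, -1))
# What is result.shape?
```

(3, 8)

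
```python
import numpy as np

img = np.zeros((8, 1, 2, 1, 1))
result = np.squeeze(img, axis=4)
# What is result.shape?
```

(8, 1, 2, 1)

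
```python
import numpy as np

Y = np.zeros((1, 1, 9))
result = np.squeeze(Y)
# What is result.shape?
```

(9,)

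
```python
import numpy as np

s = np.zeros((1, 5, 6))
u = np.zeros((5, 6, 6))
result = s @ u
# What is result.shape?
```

(5, 5, 6)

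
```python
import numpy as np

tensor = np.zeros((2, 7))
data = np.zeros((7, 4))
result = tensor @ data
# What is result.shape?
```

(2, 4)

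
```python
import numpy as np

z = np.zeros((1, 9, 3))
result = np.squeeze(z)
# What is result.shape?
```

(9, 3)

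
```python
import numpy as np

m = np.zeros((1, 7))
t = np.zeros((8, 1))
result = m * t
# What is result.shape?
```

(8, 7)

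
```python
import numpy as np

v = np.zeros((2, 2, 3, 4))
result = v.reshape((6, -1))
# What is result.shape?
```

(6, 8)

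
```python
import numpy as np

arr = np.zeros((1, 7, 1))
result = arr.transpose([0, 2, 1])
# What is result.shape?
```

(1, 1, 7)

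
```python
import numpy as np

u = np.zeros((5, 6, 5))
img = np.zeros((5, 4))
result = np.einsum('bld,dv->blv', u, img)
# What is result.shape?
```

(5, 6, 4)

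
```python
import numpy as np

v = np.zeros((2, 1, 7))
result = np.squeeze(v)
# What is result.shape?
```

(2, 7)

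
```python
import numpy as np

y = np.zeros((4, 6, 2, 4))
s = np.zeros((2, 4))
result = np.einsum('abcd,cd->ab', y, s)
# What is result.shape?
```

(4, 6)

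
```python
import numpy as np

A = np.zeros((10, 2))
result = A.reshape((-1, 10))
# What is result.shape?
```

(2, 10)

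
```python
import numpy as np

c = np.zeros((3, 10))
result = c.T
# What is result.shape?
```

(10, 3)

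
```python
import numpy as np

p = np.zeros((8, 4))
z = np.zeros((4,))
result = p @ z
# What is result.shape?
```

(8,)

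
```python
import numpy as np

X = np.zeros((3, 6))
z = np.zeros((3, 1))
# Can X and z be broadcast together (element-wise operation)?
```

Yes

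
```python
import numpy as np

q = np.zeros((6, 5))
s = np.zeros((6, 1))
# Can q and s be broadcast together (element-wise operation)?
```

Yes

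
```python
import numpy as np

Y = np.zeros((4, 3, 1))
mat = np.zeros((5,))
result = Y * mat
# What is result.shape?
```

(4, 3, 5)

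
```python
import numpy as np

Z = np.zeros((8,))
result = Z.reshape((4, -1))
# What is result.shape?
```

(4, 2)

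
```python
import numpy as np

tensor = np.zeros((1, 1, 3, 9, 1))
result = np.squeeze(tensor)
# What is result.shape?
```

(3, 9)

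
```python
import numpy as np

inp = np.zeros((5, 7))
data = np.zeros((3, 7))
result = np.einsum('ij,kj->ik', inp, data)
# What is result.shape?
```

(5, 3)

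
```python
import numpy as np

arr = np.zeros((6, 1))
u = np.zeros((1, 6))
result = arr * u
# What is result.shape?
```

(6, 6)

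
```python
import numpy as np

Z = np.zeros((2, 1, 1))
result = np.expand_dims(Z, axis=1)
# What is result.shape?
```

(2, 1, 1, 1)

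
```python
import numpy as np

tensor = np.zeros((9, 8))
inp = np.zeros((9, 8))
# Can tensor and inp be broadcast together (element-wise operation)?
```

Yes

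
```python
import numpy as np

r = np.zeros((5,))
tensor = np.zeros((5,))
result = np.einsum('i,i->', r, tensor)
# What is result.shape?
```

()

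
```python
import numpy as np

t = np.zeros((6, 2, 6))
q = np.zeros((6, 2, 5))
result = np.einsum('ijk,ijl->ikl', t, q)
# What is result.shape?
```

(6, 6, 5)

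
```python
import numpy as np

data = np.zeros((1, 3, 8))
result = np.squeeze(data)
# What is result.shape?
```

(3, 8)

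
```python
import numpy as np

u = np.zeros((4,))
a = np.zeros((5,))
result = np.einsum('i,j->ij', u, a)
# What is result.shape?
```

(4, 5)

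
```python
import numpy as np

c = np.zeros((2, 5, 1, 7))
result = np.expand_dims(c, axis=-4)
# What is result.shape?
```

(2, 1, 5, 1, 7)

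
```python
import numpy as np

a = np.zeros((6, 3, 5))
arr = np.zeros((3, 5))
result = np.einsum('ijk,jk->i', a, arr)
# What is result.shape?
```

(6,)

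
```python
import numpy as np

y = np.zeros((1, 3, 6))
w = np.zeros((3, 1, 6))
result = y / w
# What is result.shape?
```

(3, 3, 6)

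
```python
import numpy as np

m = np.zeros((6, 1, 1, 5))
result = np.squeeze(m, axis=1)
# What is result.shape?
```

(6, 1, 5)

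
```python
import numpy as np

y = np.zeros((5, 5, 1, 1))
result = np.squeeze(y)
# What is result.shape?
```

(5, 5)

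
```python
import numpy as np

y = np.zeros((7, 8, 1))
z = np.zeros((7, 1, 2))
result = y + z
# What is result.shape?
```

(7, 8, 2)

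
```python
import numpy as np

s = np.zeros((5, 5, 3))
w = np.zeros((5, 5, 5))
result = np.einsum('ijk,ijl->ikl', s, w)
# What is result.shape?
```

(5, 3, 5)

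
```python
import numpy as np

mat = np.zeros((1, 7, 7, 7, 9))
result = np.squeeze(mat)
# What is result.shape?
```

(7, 7, 7, 9)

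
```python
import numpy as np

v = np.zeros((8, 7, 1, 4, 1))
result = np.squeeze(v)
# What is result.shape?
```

(8, 7, 4)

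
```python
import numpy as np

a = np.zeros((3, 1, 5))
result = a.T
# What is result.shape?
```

(5, 1, 3)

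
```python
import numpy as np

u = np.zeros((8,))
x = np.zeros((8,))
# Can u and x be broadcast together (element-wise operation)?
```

Yes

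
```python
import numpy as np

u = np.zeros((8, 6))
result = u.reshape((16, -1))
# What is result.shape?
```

(16, 3)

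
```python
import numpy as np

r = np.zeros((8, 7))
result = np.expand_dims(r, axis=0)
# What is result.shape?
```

(1, 8, 7)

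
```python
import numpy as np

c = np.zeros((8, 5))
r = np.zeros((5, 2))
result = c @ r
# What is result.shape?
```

(8, 2)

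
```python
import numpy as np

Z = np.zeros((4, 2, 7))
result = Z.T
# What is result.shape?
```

(7, 2, 4)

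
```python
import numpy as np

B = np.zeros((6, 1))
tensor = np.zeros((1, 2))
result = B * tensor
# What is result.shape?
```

(6, 2)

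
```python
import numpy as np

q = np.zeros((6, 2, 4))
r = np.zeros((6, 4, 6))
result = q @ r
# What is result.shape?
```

(6, 2, 6)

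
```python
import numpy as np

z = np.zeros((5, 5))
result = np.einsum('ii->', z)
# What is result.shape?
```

()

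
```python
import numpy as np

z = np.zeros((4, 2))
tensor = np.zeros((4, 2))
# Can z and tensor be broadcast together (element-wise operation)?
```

Yes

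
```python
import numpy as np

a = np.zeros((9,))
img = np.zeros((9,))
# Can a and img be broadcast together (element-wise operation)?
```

Yes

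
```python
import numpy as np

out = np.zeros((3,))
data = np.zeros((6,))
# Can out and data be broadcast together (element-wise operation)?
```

No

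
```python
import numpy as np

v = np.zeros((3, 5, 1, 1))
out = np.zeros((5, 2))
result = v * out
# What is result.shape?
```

(3, 5, 5, 2)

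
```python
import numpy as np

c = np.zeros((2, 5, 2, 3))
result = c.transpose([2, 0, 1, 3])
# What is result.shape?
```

(2, 2, 5, 3)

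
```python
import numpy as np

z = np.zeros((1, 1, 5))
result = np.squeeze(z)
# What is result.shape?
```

(5,)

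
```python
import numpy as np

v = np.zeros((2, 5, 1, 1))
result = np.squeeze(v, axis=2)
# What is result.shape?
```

(2, 5, 1)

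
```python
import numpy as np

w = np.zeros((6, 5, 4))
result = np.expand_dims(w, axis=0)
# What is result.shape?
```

(1, 6, 5, 4)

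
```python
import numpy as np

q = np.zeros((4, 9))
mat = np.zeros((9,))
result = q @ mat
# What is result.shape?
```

(4,)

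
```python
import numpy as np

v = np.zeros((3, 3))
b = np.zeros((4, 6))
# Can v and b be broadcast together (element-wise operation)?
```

No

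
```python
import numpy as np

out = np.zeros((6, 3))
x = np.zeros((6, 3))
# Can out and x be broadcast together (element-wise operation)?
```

Yes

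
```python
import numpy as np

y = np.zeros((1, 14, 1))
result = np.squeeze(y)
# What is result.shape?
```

(14,)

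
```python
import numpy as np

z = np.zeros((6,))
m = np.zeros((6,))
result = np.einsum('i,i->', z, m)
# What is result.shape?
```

()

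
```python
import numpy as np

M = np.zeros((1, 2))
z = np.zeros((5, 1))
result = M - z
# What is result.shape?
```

(5, 2)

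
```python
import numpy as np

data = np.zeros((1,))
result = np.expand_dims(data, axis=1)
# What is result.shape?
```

(1, 1)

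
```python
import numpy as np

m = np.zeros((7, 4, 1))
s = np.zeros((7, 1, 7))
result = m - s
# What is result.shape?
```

(7, 4, 7)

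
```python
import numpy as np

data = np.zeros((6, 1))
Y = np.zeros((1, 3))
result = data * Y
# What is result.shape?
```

(6, 3)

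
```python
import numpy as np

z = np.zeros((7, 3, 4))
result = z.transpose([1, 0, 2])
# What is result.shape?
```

(3, 7, 4)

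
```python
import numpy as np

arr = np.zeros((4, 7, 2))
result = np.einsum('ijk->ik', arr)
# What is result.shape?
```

(4, 2)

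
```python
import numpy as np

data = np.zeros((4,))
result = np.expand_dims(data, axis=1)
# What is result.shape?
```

(4, 1)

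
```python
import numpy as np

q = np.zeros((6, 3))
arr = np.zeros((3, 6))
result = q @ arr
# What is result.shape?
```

(6, 6)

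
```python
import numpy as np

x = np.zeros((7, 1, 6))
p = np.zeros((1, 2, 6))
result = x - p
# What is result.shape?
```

(7, 2, 6)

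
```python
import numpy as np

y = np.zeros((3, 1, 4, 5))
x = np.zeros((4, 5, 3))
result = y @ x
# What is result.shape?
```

(3, 4, 4, 3)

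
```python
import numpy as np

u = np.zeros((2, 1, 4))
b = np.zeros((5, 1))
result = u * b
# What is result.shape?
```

(2, 5, 4)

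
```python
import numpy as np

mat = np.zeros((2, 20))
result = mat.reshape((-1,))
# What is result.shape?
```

(40,)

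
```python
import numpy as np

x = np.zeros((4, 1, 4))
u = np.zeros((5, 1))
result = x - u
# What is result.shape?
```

(4, 5, 4)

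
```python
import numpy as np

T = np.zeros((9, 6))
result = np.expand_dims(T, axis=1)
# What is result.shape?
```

(9, 1, 6)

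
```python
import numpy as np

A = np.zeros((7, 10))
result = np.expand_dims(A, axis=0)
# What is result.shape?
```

(1, 7, 10)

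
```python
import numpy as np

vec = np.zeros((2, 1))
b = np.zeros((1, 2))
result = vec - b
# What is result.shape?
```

(2, 2)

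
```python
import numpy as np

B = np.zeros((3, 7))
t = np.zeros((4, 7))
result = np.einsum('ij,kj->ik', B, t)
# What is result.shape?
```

(3, 4)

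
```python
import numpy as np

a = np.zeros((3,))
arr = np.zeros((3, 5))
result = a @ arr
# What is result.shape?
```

(5,)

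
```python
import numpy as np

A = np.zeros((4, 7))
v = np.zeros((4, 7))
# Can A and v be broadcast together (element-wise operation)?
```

Yes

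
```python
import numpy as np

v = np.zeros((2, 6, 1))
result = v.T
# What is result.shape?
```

(1, 6, 2)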